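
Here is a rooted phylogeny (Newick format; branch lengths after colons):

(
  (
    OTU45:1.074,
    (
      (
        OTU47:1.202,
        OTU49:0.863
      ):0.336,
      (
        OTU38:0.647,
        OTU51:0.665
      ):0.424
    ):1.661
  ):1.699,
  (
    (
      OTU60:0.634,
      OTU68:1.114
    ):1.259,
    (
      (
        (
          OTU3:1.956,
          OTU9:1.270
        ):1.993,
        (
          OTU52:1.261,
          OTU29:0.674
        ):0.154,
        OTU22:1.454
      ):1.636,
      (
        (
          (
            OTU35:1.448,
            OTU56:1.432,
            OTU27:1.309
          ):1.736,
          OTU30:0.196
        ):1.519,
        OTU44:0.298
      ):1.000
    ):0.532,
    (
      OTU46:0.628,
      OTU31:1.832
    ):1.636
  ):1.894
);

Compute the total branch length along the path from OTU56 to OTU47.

The path runs OTU56 → … → MRCA → … → OTU47; the MRCA is the root of the tree.
Branch lengths along that path: 1.432 + 1.736 + 1.519 + 1.000 + 0.532 + 1.894 + 1.699 + 1.661 + 0.336 + 1.202 = 13.011.

13.011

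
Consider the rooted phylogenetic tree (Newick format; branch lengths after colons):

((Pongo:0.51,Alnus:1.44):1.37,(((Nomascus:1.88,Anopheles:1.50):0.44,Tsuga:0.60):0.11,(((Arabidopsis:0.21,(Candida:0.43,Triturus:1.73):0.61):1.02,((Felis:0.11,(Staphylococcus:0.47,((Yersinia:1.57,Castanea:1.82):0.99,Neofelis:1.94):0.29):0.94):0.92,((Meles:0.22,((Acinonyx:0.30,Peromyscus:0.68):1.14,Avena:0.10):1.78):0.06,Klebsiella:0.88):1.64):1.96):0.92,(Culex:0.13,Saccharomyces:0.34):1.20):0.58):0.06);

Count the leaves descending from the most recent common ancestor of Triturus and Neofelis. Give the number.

The MRCA of Triturus and Neofelis is the node subtending ((Arabidopsis,(Candida,Triturus)),((Felis,(Staphylococcus,((Yersinia,Castanea),Neofelis))),((Meles,((Acinonyx,Peromyscus),Avena)),Klebsiella))).
That clade contains 13 terminal taxa: Acinonyx, Arabidopsis, Avena, Candida, Castanea, Felis, Klebsiella, Meles, Neofelis, Peromyscus, Staphylococcus, Triturus, Yersinia.

13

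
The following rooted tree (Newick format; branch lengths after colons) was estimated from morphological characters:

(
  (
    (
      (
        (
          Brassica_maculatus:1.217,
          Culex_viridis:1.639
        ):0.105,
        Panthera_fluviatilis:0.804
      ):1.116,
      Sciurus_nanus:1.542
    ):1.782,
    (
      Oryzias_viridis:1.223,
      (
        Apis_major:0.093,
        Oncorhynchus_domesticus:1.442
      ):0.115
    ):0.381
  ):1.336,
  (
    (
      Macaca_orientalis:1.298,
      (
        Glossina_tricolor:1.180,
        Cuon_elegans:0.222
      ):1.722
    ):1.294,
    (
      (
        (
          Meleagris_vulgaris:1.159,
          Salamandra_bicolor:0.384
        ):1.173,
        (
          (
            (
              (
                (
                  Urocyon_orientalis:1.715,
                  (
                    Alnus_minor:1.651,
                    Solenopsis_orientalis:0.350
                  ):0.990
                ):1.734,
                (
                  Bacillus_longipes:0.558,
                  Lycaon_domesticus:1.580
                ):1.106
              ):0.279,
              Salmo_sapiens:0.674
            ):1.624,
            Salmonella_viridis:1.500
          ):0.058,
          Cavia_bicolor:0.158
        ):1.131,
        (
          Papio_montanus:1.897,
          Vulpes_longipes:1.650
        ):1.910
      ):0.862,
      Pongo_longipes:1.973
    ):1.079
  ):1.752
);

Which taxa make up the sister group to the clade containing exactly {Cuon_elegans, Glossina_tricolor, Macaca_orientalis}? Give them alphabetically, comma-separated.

Alnus_minor, Bacillus_longipes, Cavia_bicolor, Lycaon_domesticus, Meleagris_vulgaris, Papio_montanus, Pongo_longipes, Salamandra_bicolor, Salmo_sapiens, Salmonella_viridis, Solenopsis_orientalis, Urocyon_orientalis, Vulpes_longipes

The clade containing exactly {Cuon_elegans, Glossina_tricolor, Macaca_orientalis} attaches to the tree at the node subtending ((Macaca_orientalis,(Glossina_tricolor,Cuon_elegans)),(((Meleagris_vulgaris,Salamandra_bicolor),(((((Urocyon_orientalis,(Alnus_minor,Solenopsis_orientalis)),(Bacillus_longipes,Lycaon_domesticus)),Salmo_sapiens),Salmonella_viridis),Cavia_bicolor),(Papio_montanus,Vulpes_longipes)),Pongo_longipes)).
The other lineage descending from that same node — the sister group — is (((Meleagris_vulgaris,Salamandra_bicolor),(((((Urocyon_orientalis,(Alnus_minor,Solenopsis_orientalis)),(Bacillus_longipes,Lycaon_domesticus)),Salmo_sapiens),Salmonella_viridis),Cavia_bicolor),(Papio_montanus,Vulpes_longipes)),Pongo_longipes); its 13 tips in alphabetical order are the answer.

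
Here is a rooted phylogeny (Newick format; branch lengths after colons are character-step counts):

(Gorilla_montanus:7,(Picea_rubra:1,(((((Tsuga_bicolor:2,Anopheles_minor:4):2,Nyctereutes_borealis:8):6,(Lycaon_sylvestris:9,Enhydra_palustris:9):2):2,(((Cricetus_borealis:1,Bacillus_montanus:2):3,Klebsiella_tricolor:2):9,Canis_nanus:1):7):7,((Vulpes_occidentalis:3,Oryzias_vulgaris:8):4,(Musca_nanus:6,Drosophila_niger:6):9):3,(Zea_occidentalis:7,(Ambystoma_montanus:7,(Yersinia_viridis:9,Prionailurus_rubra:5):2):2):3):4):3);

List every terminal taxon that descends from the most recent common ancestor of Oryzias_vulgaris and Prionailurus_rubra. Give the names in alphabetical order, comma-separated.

Tracing Oryzias_vulgaris: it sits inside (Vulpes_occidentalis,Oryzias_vulgaris).
Tracing Prionailurus_rubra: it sits inside (Yersinia_viridis,Prionailurus_rubra).
The smallest clade enclosing both is (((((Tsuga_bicolor,Anopheles_minor),Nyctereutes_borealis),(Lycaon_sylvestris,Enhydra_palustris)),(((Cricetus_borealis,Bacillus_montanus),Klebsiella_tricolor),Canis_nanus)),((Vulpes_occidentalis,Oryzias_vulgaris),(Musca_nanus,Drosophila_niger)),(Zea_occidentalis,(Ambystoma_montanus,(Yersinia_viridis,Prionailurus_rubra)))); the answer is its 17 terminal taxa in alphabetical order.

Ambystoma_montanus, Anopheles_minor, Bacillus_montanus, Canis_nanus, Cricetus_borealis, Drosophila_niger, Enhydra_palustris, Klebsiella_tricolor, Lycaon_sylvestris, Musca_nanus, Nyctereutes_borealis, Oryzias_vulgaris, Prionailurus_rubra, Tsuga_bicolor, Vulpes_occidentalis, Yersinia_viridis, Zea_occidentalis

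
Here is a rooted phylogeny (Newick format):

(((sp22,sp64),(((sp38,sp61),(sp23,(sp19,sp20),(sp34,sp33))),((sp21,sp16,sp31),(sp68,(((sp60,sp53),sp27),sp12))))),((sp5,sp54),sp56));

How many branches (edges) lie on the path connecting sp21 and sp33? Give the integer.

7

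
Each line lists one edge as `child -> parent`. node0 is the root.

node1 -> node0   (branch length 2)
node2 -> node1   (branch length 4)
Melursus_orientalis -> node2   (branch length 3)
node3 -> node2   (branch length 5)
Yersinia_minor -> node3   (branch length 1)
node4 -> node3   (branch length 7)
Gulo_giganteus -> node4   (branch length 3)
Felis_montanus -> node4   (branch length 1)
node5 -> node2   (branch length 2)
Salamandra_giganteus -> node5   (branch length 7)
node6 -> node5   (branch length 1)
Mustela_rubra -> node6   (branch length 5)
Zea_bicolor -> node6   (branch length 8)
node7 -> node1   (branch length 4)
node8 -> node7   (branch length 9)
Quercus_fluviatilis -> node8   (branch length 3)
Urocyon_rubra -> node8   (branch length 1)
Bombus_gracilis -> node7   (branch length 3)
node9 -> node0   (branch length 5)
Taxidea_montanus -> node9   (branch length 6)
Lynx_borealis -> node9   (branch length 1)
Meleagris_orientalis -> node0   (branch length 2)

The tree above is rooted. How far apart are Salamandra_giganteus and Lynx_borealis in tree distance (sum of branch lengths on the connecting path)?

The path runs Salamandra_giganteus → … → MRCA → … → Lynx_borealis; the MRCA is the root of the tree.
Branch lengths along that path: 7 + 2 + 4 + 2 + 5 + 1 = 21.

21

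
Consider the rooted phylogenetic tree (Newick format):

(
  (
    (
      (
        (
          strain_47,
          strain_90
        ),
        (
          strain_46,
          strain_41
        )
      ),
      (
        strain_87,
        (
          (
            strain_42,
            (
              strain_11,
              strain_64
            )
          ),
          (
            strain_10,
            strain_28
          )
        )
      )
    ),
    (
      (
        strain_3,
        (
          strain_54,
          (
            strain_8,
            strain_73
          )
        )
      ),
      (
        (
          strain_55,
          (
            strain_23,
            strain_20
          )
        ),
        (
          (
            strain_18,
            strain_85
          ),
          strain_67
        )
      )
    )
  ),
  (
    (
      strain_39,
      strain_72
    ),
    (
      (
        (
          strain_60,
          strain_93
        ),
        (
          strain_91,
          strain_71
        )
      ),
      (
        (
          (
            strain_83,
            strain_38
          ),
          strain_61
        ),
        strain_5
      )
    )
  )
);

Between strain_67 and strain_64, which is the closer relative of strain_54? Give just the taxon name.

The MRCA of strain_54 and strain_67 subtends ((strain_3,(strain_54,(strain_8,strain_73))),((strain_55,(strain_23,strain_20)),((strain_18,strain_85),strain_67))) (10 taxa).
The MRCA of strain_54 and strain_64 subtends ((((strain_47,strain_90),(strain_46,strain_41)),(strain_87,((strain_42,(strain_11,strain_64)),(strain_10,strain_28)))),((strain_3,(strain_54,(strain_8,strain_73))),((strain_55,(strain_23,strain_20)),((strain_18,strain_85),strain_67)))) (20 taxa).
The first is nested inside the second, so strain_54 shares a more recent common ancestor with strain_67.

strain_67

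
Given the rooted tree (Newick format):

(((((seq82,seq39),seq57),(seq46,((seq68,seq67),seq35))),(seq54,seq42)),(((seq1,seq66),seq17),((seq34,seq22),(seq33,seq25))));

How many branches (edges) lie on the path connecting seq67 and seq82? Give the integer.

7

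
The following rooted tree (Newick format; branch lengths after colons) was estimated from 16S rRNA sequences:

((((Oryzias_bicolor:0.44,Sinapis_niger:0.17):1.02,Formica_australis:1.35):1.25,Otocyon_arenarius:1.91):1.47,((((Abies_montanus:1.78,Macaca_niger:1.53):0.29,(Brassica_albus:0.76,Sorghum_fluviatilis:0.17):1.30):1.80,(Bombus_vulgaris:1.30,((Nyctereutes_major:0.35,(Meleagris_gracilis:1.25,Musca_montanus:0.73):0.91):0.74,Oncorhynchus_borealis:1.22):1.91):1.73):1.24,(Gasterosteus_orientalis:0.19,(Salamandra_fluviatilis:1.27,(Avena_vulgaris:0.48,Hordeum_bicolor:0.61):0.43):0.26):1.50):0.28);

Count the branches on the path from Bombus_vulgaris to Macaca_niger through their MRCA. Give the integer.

5

The MRCA of Bombus_vulgaris and Macaca_niger is the node subtending (((Abies_montanus,Macaca_niger),(Brassica_albus,Sorghum_fluviatilis)),(Bombus_vulgaris,((Nyctereutes_major,(Meleagris_gracilis,Musca_montanus)),Oncorhynchus_borealis))).
From Bombus_vulgaris up to that node: 2 branches. From Macaca_niger up to the same node: 3 branches. Total: 2 + 3 = 5.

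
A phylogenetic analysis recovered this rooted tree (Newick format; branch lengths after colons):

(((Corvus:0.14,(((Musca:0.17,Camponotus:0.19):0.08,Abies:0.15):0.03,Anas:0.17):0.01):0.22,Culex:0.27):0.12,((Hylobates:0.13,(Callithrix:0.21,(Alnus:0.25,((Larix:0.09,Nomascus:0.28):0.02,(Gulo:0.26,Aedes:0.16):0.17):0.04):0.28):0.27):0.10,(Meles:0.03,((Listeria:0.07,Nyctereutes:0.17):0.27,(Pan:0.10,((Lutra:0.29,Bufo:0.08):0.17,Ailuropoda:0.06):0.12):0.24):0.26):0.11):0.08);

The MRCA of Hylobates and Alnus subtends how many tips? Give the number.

7

The MRCA of Hylobates and Alnus is the node subtending (Hylobates,(Callithrix,(Alnus,((Larix,Nomascus),(Gulo,Aedes))))).
That clade contains 7 terminal taxa: Aedes, Alnus, Callithrix, Gulo, Hylobates, Larix, Nomascus.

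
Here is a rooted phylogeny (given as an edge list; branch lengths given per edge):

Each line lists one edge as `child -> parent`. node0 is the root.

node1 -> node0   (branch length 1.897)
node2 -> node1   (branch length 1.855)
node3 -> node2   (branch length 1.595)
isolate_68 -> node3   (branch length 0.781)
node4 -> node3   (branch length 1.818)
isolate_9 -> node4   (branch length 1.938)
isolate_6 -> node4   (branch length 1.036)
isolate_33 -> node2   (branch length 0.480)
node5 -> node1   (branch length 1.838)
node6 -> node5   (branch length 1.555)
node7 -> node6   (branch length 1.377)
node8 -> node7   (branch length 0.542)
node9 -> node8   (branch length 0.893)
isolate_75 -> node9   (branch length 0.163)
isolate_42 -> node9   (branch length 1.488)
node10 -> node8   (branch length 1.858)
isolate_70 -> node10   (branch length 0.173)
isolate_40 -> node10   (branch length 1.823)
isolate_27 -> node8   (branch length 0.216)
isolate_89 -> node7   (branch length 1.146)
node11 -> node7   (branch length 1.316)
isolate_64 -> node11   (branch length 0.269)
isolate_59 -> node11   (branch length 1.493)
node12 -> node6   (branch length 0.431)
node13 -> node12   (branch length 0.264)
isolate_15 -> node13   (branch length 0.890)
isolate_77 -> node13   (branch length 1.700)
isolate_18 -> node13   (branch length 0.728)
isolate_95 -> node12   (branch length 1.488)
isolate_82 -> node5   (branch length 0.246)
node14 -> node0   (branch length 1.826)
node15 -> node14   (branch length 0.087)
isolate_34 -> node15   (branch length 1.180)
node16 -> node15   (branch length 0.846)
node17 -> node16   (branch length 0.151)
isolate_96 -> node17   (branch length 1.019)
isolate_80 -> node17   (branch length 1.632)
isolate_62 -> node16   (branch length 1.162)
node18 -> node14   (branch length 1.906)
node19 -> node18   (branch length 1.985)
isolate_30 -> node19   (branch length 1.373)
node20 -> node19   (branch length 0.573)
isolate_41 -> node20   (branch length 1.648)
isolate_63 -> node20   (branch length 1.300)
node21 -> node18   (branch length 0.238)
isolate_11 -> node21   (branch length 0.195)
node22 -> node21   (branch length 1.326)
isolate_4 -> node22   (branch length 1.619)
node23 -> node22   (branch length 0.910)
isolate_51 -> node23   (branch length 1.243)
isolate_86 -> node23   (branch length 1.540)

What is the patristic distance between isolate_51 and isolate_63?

The path runs isolate_51 → … → MRCA → … → isolate_63; the MRCA is the node subtending ((isolate_30,(isolate_41,isolate_63)),(isolate_11,(isolate_4,(isolate_51,isolate_86)))).
Branch lengths along that path: 1.243 + 0.910 + 1.326 + 0.238 + 1.985 + 0.573 + 1.300 = 7.575.

7.575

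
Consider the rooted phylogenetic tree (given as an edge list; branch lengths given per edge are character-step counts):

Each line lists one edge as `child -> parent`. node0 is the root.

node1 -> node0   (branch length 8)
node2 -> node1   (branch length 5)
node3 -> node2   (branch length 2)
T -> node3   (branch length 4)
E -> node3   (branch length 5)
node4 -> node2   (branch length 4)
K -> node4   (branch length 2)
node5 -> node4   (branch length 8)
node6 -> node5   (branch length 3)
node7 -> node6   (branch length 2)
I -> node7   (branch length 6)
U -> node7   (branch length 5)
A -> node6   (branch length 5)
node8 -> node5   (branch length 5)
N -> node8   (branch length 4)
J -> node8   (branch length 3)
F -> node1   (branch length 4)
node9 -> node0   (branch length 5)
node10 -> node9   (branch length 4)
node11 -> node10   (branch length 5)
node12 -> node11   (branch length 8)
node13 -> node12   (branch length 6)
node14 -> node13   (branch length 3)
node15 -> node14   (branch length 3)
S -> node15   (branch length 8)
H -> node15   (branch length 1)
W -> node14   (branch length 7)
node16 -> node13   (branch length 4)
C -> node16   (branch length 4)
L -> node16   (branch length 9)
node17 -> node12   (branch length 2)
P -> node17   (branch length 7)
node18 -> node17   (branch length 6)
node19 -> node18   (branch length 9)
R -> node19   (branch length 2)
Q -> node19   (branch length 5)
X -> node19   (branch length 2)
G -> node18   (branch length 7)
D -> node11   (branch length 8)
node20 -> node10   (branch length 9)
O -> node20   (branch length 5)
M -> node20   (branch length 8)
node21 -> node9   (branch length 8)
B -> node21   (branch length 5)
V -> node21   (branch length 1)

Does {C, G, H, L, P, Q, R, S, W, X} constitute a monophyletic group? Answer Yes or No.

The most recent common ancestor of these taxa subtends ((((S,H),W),(C,L)),(P,((R,Q,X),G))).
That clade has exactly 10 tips — every listed taxon and nothing else — so the group is monophyletic.

Yes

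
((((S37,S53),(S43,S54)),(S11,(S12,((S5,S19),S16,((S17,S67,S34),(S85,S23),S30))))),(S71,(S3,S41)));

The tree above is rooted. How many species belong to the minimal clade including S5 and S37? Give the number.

The MRCA of S5 and S37 is the node subtending (((S37,S53),(S43,S54)),(S11,(S12,((S5,S19),S16,((S17,S67,S34),(S85,S23),S30))))).
That clade contains 15 terminal taxa: S11, S12, S16, S17, S19, S23, S30, S34, S37, S43, S5, S53, S54, S67, S85.

15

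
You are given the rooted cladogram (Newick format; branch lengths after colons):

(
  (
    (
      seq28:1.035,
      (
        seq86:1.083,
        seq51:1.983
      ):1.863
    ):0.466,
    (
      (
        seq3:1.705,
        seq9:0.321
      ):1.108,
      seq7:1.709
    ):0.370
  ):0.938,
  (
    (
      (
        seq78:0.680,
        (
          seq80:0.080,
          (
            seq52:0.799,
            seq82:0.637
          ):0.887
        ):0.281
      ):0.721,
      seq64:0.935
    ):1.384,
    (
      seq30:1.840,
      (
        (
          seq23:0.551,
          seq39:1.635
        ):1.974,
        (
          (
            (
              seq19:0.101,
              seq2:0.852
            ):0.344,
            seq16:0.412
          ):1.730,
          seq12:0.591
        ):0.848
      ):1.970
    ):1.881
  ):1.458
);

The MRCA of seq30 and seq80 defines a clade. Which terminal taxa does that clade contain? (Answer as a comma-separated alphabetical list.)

seq12, seq16, seq19, seq2, seq23, seq30, seq39, seq52, seq64, seq78, seq80, seq82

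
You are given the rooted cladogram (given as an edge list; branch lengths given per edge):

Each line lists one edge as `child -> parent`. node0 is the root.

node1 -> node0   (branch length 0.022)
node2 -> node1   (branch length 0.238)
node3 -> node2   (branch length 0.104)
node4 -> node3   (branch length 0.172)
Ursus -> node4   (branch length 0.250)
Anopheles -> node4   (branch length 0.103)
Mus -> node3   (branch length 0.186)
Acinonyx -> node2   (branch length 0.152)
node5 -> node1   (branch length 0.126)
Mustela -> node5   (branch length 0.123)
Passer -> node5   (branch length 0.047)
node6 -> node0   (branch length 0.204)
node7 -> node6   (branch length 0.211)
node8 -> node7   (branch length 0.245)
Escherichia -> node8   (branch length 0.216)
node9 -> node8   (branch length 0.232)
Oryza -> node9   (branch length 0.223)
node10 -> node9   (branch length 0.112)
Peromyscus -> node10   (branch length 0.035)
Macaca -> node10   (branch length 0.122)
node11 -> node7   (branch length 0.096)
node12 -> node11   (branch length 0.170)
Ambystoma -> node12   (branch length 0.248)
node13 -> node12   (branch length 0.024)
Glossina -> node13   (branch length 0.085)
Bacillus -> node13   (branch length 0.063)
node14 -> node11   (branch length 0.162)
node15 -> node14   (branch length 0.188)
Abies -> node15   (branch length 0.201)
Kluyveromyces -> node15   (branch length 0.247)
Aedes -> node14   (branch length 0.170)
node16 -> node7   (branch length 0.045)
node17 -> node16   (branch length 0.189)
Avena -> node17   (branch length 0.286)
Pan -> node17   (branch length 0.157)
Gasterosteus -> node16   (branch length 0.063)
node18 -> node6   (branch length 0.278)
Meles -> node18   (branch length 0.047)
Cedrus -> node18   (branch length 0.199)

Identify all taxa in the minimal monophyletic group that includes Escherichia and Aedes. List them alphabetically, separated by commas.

Tracing Escherichia: it sits inside (Escherichia,(Oryza,(Peromyscus,Macaca))).
Tracing Aedes: it sits inside ((Abies,Kluyveromyces),Aedes).
The smallest clade enclosing both is ((Escherichia,(Oryza,(Peromyscus,Macaca))),((Ambystoma,(Glossina,Bacillus)),((Abies,Kluyveromyces),Aedes)),((Avena,Pan),Gasterosteus)); the answer is its 13 terminal taxa in alphabetical order.

Abies, Aedes, Ambystoma, Avena, Bacillus, Escherichia, Gasterosteus, Glossina, Kluyveromyces, Macaca, Oryza, Pan, Peromyscus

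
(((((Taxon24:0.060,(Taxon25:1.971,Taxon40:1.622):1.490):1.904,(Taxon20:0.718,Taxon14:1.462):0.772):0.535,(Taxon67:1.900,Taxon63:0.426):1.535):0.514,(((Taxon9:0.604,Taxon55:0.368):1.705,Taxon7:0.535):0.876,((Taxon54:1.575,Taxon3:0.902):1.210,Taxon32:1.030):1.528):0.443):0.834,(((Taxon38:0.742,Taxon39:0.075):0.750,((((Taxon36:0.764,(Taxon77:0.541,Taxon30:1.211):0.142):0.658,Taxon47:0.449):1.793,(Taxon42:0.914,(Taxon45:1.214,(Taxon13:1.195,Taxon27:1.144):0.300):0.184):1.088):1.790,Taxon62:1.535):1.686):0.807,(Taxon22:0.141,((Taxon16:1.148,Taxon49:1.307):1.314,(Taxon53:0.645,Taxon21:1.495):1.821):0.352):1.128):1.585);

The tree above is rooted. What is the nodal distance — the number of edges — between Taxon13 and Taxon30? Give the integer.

The MRCA of Taxon13 and Taxon30 is the node subtending (((Taxon36,(Taxon77,Taxon30)),Taxon47),(Taxon42,(Taxon45,(Taxon13,Taxon27)))).
From Taxon13 up to that node: 4 branches. From Taxon30 up to the same node: 4 branches. Total: 4 + 4 = 8.

8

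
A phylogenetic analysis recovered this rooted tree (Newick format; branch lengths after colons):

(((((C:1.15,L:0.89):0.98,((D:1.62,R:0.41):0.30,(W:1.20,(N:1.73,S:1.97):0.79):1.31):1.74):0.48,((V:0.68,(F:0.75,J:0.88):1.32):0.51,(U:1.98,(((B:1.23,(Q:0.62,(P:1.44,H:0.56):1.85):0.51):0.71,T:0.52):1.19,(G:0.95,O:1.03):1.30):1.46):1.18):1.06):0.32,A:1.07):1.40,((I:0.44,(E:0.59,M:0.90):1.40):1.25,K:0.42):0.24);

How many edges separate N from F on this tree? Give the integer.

The MRCA of N and F is the node subtending (((C,L),((D,R),(W,(N,S)))),((V,(F,J)),(U,(((B,(Q,(P,H))),T),(G,O))))).
From N up to that node: 5 branches. From F up to the same node: 4 branches. Total: 5 + 4 = 9.

9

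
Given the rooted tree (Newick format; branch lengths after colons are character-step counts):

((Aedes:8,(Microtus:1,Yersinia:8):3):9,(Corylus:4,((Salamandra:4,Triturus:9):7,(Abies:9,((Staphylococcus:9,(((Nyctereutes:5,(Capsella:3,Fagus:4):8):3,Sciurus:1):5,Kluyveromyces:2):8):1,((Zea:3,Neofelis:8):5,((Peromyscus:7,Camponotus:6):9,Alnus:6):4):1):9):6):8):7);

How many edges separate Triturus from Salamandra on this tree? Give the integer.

2

The MRCA of Triturus and Salamandra is the node subtending (Salamandra,Triturus).
From Triturus up to that node: 1 branch. From Salamandra up to the same node: 1 branch. Total: 1 + 1 = 2.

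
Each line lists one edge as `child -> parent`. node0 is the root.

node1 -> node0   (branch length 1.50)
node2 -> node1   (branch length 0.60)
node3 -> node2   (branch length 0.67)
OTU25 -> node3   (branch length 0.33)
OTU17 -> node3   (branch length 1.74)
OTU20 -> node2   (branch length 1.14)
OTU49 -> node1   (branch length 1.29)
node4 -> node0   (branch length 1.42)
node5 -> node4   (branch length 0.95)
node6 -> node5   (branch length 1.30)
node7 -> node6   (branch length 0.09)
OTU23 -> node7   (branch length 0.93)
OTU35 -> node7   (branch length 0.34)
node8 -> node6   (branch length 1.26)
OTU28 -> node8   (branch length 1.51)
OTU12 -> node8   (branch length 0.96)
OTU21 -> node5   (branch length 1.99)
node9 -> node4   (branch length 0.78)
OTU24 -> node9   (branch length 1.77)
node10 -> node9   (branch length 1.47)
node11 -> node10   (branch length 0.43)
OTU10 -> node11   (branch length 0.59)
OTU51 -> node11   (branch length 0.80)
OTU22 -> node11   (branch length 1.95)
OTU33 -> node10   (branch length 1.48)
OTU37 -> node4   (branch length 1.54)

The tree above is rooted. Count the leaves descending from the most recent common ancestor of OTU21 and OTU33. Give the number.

11

The MRCA of OTU21 and OTU33 is the node subtending ((((OTU23,OTU35),(OTU28,OTU12)),OTU21),(OTU24,((OTU10,OTU51,OTU22),OTU33)),OTU37).
That clade contains 11 terminal taxa: OTU10, OTU12, OTU21, OTU22, OTU23, OTU24, OTU28, OTU33, OTU35, OTU37, OTU51.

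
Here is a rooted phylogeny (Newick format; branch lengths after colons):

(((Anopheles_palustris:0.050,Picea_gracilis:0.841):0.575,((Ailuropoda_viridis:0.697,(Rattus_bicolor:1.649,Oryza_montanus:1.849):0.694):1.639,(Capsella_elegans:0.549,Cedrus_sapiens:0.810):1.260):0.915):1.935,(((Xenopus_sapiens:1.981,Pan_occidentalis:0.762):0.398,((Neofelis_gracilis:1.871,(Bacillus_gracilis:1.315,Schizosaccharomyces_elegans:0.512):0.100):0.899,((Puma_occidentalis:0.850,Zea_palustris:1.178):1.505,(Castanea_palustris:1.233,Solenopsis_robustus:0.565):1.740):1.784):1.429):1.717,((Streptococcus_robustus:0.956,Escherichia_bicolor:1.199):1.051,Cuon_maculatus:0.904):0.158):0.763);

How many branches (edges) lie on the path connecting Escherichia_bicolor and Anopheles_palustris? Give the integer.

7

The MRCA of Escherichia_bicolor and Anopheles_palustris is the root of the tree.
From Escherichia_bicolor up to that node: 4 branches. From Anopheles_palustris up to the same node: 3 branches. Total: 4 + 3 = 7.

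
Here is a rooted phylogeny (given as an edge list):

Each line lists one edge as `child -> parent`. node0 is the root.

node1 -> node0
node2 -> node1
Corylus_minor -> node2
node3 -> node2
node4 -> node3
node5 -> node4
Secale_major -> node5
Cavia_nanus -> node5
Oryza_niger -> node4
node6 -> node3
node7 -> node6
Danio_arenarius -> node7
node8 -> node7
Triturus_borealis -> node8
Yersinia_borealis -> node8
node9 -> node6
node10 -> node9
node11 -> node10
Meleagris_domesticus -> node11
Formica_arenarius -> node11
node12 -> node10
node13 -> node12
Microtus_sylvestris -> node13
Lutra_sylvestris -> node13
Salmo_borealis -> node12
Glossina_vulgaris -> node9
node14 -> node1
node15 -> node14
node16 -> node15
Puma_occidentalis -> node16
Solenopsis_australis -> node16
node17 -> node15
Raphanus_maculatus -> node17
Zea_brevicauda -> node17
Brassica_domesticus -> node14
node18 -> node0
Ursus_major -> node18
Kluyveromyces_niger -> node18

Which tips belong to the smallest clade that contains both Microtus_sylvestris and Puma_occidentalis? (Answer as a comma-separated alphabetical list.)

Brassica_domesticus, Cavia_nanus, Corylus_minor, Danio_arenarius, Formica_arenarius, Glossina_vulgaris, Lutra_sylvestris, Meleagris_domesticus, Microtus_sylvestris, Oryza_niger, Puma_occidentalis, Raphanus_maculatus, Salmo_borealis, Secale_major, Solenopsis_australis, Triturus_borealis, Yersinia_borealis, Zea_brevicauda

Tracing Microtus_sylvestris: it sits inside (Microtus_sylvestris,Lutra_sylvestris).
Tracing Puma_occidentalis: it sits inside (Puma_occidentalis,Solenopsis_australis).
The smallest clade enclosing both is ((Corylus_minor,(((Secale_major,Cavia_nanus),Oryza_niger),((Danio_arenarius,(Triturus_borealis,Yersinia_borealis)),(((Meleagris_domesticus,Formica_arenarius),((Microtus_sylvestris,Lutra_sylvestris),Salmo_borealis)),Glossina_vulgaris)))),(((Puma_occidentalis,Solenopsis_australis),(Raphanus_maculatus,Zea_brevicauda)),Brassica_domesticus)); the answer is its 18 terminal taxa in alphabetical order.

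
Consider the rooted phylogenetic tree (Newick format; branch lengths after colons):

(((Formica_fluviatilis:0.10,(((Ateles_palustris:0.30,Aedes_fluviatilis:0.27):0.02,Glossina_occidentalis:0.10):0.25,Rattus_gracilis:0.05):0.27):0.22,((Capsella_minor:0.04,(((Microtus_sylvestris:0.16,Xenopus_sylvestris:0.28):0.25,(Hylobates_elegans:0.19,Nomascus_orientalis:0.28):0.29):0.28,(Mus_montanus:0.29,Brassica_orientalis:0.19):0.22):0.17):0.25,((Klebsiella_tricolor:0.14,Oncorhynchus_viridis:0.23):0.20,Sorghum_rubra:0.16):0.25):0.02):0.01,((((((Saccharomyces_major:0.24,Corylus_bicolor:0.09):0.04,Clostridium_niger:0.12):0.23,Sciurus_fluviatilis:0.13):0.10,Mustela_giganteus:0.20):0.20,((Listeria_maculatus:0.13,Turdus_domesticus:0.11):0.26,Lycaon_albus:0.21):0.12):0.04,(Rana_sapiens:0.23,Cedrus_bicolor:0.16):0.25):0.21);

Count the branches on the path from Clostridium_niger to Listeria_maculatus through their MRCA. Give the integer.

The MRCA of Clostridium_niger and Listeria_maculatus is the node subtending (((((Saccharomyces_major,Corylus_bicolor),Clostridium_niger),Sciurus_fluviatilis),Mustela_giganteus),((Listeria_maculatus,Turdus_domesticus),Lycaon_albus)).
From Clostridium_niger up to that node: 4 branches. From Listeria_maculatus up to the same node: 3 branches. Total: 4 + 3 = 7.

7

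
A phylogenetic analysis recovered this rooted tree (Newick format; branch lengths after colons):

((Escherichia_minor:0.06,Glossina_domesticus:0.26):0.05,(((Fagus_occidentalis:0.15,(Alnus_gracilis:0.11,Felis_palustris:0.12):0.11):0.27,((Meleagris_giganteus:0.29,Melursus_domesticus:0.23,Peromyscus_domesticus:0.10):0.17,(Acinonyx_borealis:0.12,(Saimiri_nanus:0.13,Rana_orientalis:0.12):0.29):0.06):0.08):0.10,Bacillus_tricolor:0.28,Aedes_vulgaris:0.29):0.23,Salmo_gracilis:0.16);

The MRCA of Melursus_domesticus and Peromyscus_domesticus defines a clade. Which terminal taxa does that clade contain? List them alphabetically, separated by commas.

Tracing Melursus_domesticus: it sits inside (Meleagris_giganteus,Melursus_domesticus,Peromyscus_domesticus).
Tracing Peromyscus_domesticus: it sits inside (Meleagris_giganteus,Melursus_domesticus,Peromyscus_domesticus).
The smallest clade enclosing both is (Meleagris_giganteus,Melursus_domesticus,Peromyscus_domesticus); the answer is its 3 terminal taxa in alphabetical order.

Meleagris_giganteus, Melursus_domesticus, Peromyscus_domesticus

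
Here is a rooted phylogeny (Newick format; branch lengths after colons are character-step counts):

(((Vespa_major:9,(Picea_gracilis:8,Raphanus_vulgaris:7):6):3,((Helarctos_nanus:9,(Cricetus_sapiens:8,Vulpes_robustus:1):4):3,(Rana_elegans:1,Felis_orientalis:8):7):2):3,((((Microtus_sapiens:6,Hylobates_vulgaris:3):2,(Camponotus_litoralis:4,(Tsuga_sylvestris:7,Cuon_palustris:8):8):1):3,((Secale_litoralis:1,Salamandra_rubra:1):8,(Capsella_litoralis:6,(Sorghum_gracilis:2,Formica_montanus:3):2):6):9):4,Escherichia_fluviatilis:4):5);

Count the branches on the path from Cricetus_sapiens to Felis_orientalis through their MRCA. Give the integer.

The MRCA of Cricetus_sapiens and Felis_orientalis is the node subtending ((Helarctos_nanus,(Cricetus_sapiens,Vulpes_robustus)),(Rana_elegans,Felis_orientalis)).
From Cricetus_sapiens up to that node: 3 branches. From Felis_orientalis up to the same node: 2 branches. Total: 3 + 2 = 5.

5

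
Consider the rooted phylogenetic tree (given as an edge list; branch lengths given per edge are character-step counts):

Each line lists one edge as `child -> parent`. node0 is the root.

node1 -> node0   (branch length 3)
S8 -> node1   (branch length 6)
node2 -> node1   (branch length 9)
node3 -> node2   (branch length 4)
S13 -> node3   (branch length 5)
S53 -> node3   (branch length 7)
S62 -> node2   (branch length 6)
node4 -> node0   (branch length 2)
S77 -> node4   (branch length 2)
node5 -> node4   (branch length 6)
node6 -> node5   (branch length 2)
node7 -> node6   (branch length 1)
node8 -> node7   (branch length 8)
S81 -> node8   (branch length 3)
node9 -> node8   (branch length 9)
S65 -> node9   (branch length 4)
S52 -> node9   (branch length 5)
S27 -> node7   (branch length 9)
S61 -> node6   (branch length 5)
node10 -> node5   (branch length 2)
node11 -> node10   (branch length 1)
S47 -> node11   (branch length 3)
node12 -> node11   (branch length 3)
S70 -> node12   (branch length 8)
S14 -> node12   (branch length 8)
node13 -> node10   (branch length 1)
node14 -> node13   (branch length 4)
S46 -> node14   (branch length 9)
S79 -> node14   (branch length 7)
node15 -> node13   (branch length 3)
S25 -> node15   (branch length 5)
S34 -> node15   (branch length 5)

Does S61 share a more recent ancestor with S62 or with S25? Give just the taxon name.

S25

The MRCA of S61 and S25 subtends ((((S81,(S65,S52)),S27),S61),((S47,(S70,S14)),((S46,S79),(S25,S34)))) (12 taxa).
The MRCA of S61 and S62 is the root, subtending the entire tree (17 taxa).
The first is nested inside the second, so S61 shares a more recent common ancestor with S25.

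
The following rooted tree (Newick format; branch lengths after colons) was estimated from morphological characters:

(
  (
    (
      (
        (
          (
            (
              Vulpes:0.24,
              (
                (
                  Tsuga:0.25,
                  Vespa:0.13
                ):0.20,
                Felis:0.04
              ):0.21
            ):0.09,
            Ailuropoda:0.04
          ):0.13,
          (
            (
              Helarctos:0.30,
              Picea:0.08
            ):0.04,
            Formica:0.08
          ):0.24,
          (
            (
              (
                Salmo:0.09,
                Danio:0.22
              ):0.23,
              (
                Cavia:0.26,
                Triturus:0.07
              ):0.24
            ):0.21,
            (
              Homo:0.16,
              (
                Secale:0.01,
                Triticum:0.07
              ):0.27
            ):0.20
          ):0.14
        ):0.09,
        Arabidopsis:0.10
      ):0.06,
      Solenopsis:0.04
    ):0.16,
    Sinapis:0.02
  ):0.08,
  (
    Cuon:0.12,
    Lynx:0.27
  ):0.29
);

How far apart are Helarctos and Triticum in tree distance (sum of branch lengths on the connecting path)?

The path runs Helarctos → … → MRCA → … → Triticum; the MRCA is the node subtending (((Vulpes,((Tsuga,Vespa),Felis)),Ailuropoda),((Helarctos,Picea),Formica),(((Salmo,Danio),(Cavia,Triturus)),(Homo,(Secale,Triticum)))).
Branch lengths along that path: 0.30 + 0.04 + 0.24 + 0.14 + 0.20 + 0.27 + 0.07 = 1.26.

1.26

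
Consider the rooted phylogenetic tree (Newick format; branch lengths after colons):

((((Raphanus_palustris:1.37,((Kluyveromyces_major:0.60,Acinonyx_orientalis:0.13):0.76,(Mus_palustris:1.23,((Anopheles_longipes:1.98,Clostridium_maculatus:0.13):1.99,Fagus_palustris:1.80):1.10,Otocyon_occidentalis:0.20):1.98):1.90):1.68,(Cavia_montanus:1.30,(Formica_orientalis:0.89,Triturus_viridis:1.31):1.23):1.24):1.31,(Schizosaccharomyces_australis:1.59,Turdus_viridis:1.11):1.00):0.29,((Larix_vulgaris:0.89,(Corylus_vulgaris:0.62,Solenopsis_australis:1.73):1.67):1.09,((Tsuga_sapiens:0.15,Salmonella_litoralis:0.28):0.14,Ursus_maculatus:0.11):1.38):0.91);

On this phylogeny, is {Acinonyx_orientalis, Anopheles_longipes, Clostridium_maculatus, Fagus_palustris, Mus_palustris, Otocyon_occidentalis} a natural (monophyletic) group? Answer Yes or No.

No

The MRCA of the listed taxa subtends ((Kluyveromyces_major,Acinonyx_orientalis),(Mus_palustris,((Anopheles_longipes,Clostridium_maculatus),Fagus_palustris),Otocyon_occidentalis)).
That clade also contains Kluyveromyces_major, which is not in the proposed group, so the group is not monophyletic.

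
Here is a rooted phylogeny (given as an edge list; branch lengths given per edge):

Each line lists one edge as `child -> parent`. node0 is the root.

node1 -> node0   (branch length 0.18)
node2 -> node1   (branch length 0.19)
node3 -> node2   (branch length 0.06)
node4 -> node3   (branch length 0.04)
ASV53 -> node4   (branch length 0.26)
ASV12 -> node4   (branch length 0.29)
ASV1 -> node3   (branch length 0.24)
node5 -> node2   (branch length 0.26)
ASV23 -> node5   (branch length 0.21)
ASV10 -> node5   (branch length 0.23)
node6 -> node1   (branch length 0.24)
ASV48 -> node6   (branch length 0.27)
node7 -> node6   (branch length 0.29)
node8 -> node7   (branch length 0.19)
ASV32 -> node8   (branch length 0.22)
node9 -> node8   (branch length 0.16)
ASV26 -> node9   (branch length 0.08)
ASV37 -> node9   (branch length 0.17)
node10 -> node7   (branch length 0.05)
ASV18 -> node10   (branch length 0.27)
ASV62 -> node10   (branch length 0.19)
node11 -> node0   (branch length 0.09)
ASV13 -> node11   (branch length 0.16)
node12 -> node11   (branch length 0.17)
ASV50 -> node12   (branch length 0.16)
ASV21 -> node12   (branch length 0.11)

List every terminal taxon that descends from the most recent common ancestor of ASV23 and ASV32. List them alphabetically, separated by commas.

ASV1, ASV10, ASV12, ASV18, ASV23, ASV26, ASV32, ASV37, ASV48, ASV53, ASV62

Tracing ASV23: it sits inside (ASV23,ASV10).
Tracing ASV32: it sits inside (ASV32,(ASV26,ASV37)).
The smallest clade enclosing both is ((((ASV53,ASV12),ASV1),(ASV23,ASV10)),(ASV48,((ASV32,(ASV26,ASV37)),(ASV18,ASV62)))); the answer is its 11 terminal taxa in alphabetical order.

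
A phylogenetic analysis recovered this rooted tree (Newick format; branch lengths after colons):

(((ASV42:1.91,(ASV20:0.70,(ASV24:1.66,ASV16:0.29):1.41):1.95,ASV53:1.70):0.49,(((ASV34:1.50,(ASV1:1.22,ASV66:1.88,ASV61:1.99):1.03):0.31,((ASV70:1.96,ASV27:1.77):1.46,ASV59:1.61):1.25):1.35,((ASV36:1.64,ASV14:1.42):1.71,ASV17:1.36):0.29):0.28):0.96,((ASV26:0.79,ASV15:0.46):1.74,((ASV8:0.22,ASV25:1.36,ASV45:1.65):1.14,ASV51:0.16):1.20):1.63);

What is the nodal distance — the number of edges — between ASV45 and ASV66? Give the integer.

10

The MRCA of ASV45 and ASV66 is the root of the tree.
From ASV45 up to that node: 4 branches. From ASV66 up to the same node: 6 branches. Total: 4 + 6 = 10.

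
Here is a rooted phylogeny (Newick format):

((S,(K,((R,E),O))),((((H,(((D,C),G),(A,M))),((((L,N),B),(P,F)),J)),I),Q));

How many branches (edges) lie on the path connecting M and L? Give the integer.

The MRCA of M and L is the node subtending ((H,(((D,C),G),(A,M))),((((L,N),B),(P,F)),J)).
From M up to that node: 4 branches. From L up to the same node: 5 branches. Total: 4 + 5 = 9.

9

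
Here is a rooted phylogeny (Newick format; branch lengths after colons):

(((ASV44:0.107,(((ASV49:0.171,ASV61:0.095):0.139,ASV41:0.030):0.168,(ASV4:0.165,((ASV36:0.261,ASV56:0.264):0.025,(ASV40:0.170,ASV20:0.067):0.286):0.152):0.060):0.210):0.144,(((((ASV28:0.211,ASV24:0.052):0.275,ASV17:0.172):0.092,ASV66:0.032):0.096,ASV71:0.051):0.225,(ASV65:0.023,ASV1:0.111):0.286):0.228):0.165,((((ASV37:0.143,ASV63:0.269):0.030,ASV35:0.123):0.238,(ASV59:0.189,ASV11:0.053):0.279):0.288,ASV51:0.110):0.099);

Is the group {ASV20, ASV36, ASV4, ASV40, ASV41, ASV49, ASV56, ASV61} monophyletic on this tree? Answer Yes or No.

Yes

The most recent common ancestor of these taxa subtends (((ASV49,ASV61),ASV41),(ASV4,((ASV36,ASV56),(ASV40,ASV20)))).
That clade has exactly 8 tips — every listed taxon and nothing else — so the group is monophyletic.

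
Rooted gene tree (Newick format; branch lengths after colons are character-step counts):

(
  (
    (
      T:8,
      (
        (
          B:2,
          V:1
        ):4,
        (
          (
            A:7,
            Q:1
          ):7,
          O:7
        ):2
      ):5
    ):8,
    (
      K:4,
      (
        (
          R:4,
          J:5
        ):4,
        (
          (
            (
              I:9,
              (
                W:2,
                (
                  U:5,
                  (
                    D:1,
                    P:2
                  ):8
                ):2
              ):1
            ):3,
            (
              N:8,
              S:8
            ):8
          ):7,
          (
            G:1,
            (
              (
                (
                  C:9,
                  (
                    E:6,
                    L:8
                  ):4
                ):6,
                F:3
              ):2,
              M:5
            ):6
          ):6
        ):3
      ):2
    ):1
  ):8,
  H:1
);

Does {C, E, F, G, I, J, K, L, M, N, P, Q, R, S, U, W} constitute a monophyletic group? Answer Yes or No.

The MRCA of the listed taxa subtends ((T,((B,V),((A,Q),O))),(K,((R,J),(((I,(W,(U,(D,P)))),(N,S)),(G,(((C,(E,L)),F),M)))))).
That clade also contains A, B, D, O, T, V, which are not in the proposed group, so the group is not monophyletic.

No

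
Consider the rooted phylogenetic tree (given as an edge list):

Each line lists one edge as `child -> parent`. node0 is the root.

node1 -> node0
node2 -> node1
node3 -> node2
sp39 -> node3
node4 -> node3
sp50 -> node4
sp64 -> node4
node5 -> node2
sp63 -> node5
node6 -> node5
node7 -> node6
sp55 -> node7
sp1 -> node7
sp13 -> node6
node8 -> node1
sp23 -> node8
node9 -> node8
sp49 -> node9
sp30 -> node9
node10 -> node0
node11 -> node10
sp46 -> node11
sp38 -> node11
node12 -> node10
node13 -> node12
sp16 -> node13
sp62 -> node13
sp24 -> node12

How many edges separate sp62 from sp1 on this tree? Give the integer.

10

The MRCA of sp62 and sp1 is the root of the tree.
From sp62 up to that node: 4 branches. From sp1 up to the same node: 6 branches. Total: 4 + 6 = 10.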